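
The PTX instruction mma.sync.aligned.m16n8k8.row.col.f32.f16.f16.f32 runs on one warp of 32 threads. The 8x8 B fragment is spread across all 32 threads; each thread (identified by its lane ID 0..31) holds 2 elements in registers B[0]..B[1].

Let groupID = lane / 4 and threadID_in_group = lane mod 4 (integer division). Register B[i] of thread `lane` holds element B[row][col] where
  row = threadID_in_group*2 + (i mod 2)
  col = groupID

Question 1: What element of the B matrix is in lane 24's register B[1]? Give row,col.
1,6

lane 24: G=6 (24/4), T=0 (24%4)
i=1: r=0*2+1=1, c=G=6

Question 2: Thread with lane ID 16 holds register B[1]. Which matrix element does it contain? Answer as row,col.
1,4

lane 16→16/4=4, 16 mod 4=0
i=1  r:2·0+1→1  c:4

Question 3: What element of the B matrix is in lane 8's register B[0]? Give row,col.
lane 8=>8/4=2, 8 mod 4=0
i=0  r:2·0+0=>0  c:2

0,2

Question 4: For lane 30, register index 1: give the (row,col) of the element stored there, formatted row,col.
lane 30→30/4=7, 30 mod 4=2
i=1  r:2·2+1→5  c:7

5,7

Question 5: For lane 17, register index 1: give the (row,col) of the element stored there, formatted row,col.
17: gr=4,th=1
[1] (1*2+1,4) = (3,4)

3,4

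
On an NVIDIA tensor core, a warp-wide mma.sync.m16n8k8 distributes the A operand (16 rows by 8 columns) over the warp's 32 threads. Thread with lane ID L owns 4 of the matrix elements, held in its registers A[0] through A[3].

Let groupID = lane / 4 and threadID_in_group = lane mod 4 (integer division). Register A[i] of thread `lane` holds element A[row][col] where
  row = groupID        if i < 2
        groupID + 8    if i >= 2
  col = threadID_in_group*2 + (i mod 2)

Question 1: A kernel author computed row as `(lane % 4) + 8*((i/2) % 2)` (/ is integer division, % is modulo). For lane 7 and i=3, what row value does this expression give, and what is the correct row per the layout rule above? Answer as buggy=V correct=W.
`(lane % 4) + 8*((i/2) % 2)`[7,3]⇒11
L=7⇒gr=7>>2=1, th=7&3=3
[3]⇒row 1+8=9  col 3·2+1=7
row: 11 vs 9

buggy=11 correct=9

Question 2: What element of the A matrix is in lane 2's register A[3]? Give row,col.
8,5

lane 2->2/4=0, 2 mod 4=2
i=3  r:0+8->8  c:2·2+1->5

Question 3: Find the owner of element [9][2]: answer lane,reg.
5,2

r:9=>grp=1,rB=1  c:2=>tig=1,lo=0
L=1*4+1=5  i=1*2+0=2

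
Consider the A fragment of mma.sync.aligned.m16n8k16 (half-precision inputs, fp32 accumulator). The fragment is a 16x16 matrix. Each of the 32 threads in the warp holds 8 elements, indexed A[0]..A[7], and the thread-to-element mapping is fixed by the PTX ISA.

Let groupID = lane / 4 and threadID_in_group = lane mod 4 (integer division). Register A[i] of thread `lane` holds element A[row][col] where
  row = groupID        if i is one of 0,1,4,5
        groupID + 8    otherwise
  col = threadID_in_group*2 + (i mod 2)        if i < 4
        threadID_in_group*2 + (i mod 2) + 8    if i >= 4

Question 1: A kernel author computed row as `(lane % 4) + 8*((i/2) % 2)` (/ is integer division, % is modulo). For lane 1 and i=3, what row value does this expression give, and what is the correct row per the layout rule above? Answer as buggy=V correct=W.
`(lane % 4) + 8*((i/2) % 2)`[1,3]->9
lane 1: gid=0 (1/4), tid=1 (1%4)
i=3: r=0+8=8, c=1*2+1+0=3
row: 9 vs 8

buggy=9 correct=8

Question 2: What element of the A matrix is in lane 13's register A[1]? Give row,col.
L=13→G=13>>2=3, T=13&3=1
[1]→row 3+0=3  col 1·2+1+0=3

3,3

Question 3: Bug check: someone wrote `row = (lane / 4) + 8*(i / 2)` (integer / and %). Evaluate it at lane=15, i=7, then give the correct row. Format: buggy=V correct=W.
`(lane / 4) + 8*(i / 2)`[15,7]->27
L=15->gid=15>>2=3, tid=15&3=3
[7]->row 3+8=11  col 3·2+1+8=15
row: 27 vs 11

buggy=27 correct=11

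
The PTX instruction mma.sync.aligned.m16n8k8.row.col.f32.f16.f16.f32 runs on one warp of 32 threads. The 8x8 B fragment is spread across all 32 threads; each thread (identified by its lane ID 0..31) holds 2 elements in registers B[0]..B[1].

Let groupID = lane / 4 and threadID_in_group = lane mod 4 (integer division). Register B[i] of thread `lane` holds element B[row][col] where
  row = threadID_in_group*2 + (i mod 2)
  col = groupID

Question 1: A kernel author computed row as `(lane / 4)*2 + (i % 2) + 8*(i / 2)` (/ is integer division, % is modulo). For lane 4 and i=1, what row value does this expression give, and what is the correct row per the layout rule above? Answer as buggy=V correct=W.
buggy=3 correct=1

`(lane / 4)*2 + (i % 2) + 8*(i / 2)`[4,1]->3
4: g=1,t=0
[1] (0*2+1,1) = (1,1)
row: 3 vs 1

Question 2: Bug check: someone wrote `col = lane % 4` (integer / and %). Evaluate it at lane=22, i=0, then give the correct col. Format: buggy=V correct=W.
`lane % 4`[22,0]=>2
22: grp=5,tig=2
[0] (2*2+0,5) = (4,5)
col: 2 vs 5

buggy=2 correct=5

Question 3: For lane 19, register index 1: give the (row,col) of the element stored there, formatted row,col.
19: G=4,T=3
[1] (3*2+1,4) = (7,4)

7,4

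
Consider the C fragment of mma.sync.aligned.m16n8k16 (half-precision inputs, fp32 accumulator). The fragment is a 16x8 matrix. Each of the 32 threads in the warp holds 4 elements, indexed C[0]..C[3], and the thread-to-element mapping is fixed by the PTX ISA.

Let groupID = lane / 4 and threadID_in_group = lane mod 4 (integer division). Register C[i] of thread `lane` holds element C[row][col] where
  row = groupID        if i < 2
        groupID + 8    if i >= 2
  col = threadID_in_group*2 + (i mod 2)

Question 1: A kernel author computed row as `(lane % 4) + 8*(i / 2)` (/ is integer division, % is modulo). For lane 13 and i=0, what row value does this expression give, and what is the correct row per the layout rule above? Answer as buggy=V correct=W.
buggy=1 correct=3

`(lane % 4) + 8*(i / 2)`[13,0]⇒1
lane 13: gr=3 (13/4), th=1 (13%4)
i=0: r=3+0=3, c=1*2+0=2
row: 1 vs 3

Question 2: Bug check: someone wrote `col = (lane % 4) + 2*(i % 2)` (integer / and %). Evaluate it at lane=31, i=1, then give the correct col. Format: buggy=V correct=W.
`(lane % 4) + 2*(i % 2)`[31,1]⇒5
lane 31⇒31/4=7, 31 mod 4=3
i=1  r:7+0⇒7  c:2·3+1⇒7
col: 5 vs 7

buggy=5 correct=7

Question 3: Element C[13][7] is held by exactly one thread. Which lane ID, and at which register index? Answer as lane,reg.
23,3

r:13=>grp=5,rB=1  c:7=>tig=3,lo=1
L=5*4+3=23  i=1*2+1=3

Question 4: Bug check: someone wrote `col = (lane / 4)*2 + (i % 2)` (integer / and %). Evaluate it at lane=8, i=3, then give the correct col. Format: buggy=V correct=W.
buggy=5 correct=1

`(lane / 4)*2 + (i % 2)`[8,3]->5
lane 8->8/4=2, 8 mod 4=0
i=3  r:2+8->10  c:2·0+1->1
col: 5 vs 1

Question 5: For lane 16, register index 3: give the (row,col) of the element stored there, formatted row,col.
lane 16->16/4=4, 16 mod 4=0
i=3  r:4+8->12  c:2·0+1->1

12,1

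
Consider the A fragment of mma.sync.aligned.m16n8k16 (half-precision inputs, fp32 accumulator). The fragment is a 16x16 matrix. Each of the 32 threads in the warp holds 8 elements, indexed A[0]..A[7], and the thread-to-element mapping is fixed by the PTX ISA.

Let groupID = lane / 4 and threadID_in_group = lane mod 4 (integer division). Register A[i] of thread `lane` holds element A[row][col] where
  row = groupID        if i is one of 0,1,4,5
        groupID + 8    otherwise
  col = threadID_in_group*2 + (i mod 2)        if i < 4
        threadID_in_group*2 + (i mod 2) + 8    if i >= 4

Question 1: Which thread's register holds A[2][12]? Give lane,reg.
10,4

r=2⇒gr=2,Rb=0  c=12⇒Cb=1,th=2,odd=0
L=2*4+2=10  i=1*4+0*2+0=4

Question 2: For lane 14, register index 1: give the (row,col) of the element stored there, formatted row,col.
14: gid=3,tid=2
[1] (3+0,2*2+1+0) = (3,5)

3,5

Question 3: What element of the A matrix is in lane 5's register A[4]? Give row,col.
lane 5→5/4=1, 5 mod 4=1
i=4  r:1+0→1  c:2·1+0+8→10

1,10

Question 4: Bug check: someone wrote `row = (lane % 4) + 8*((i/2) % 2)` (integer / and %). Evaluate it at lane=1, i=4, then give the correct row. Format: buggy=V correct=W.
buggy=1 correct=0

`(lane % 4) + 8*((i/2) % 2)`[1,4]->1
1: g=0,t=1
[4] (0+0,1*2+0+8) = (0,10)
row: 1 vs 0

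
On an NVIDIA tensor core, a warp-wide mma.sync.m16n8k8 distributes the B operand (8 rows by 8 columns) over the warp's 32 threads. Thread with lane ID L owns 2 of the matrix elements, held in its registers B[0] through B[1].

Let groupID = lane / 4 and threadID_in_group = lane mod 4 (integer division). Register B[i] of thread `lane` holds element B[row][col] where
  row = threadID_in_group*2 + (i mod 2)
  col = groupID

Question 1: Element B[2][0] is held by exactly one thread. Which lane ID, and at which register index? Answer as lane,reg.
1,0

c=0->g=0  r=2->t=1,b0=0
L=0*4+1=1  i=0=0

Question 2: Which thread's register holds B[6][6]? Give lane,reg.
c=6⇒gr=6  r=6⇒th=3,odd=0
L=6*4+3=27  i=0=0

27,0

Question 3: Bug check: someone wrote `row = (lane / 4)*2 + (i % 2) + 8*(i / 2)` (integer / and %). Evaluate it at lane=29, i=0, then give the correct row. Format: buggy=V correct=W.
buggy=14 correct=2

`(lane / 4)*2 + (i % 2) + 8*(i / 2)`[29,0]⇒14
29: gr=7,th=1
[0] (1*2+0,7) = (2,7)
row: 14 vs 2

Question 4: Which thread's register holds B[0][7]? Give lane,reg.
c=7⇒gr=7  r=0⇒th=0,odd=0
L=7*4+0=28  i=0=0

28,0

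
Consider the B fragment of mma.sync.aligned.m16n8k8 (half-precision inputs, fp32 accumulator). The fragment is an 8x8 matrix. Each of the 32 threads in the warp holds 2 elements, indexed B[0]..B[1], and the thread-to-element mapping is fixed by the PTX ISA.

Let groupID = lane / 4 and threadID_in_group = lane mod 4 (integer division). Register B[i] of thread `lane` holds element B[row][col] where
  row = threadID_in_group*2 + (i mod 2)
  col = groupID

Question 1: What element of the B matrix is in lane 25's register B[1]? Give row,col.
3,6

L=25⇒gr=25>>2=6, th=25&3=1
[1]⇒row 1·2+1=3  col gr=6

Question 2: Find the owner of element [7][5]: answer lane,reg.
c=5→G=5  r=7→T=3,p=1
L=5*4+3=23  i=1=1

23,1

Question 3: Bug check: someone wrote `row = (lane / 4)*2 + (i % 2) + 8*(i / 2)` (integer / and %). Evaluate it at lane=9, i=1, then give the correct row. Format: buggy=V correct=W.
`(lane / 4)*2 + (i % 2) + 8*(i / 2)`[9,1]->5
L=9->gid=9>>2=2, tid=9&3=1
[1]->row 1·2+1=3  col gid=2
row: 5 vs 3

buggy=5 correct=3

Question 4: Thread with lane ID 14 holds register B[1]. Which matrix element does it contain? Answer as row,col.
5,3

lane 14: g=3 (14/4), t=2 (14%4)
i=1: r=2*2+1=5, c=g=3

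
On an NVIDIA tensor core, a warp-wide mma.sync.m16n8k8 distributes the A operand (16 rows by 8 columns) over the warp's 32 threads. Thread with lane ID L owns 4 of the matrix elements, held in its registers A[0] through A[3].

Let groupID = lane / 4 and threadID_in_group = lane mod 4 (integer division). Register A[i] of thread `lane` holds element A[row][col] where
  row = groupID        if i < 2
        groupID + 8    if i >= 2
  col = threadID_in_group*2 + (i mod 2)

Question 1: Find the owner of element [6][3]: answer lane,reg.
25,1

r=6->g=6,rb=0  c=3->t=1,b0=1
L=6*4+1=25  i=0*2+1=1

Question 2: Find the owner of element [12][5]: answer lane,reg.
r=12⇒gr=4,Rb=1  c=5⇒th=2,odd=1
L=4*4+2=18  i=1*2+1=3

18,3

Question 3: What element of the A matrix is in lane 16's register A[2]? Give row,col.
12,0

L=16->gid=16>>2=4, tid=16&3=0
[2]->row 4+8=12  col 0·2+0=0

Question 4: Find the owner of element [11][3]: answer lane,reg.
13,3

r: 11->gid=3,r8=1  c: 3->tid=1,i&1=1
L=3*4+1=13  i=1*2+1=3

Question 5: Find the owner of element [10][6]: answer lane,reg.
r=10→G=2,rhi=1  c=6→T=3,p=0
L=2*4+3=11  i=1*2+0=2

11,2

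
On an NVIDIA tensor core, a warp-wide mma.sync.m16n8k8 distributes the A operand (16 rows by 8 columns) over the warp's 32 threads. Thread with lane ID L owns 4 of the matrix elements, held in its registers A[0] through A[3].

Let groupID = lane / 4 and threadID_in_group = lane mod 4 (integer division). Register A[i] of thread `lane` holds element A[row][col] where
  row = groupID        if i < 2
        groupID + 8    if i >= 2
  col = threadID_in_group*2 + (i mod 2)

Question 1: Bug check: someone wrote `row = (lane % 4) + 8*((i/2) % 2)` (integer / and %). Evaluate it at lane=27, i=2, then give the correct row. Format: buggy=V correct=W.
`(lane % 4) + 8*((i/2) % 2)`[27,2]->11
lane 27->27/4=6, 27 mod 4=3
i=2  r:6+8->14  c:2·3+0->6
row: 11 vs 14

buggy=11 correct=14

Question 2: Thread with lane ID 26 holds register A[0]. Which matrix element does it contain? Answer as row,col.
L=26⇒gr=26>>2=6, th=26&3=2
[0]⇒row 6+0=6  col 2·2+0=4

6,4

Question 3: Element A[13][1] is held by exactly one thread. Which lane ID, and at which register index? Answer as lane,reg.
r:13=>grp=5,rB=1  c:1=>tig=0,lo=1
L=5*4+0=20  i=1*2+1=3

20,3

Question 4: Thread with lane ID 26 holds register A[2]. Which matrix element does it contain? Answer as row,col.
14,4

lane 26->26/4=6, 26 mod 4=2
i=2  r:6+8->14  c:2·2+0->4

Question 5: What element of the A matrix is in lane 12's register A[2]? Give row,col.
11,0

L=12⇒gr=12>>2=3, th=12&3=0
[2]⇒row 3+8=11  col 0·2+0=0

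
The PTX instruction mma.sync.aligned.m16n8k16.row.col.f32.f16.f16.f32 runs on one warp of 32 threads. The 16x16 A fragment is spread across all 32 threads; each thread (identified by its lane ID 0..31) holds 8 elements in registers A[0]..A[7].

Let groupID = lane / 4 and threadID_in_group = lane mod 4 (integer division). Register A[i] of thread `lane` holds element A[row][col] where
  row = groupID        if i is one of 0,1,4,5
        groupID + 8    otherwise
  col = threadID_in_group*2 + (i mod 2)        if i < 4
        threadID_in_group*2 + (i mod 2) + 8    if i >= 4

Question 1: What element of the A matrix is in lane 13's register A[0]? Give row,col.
13: gid=3,tid=1
[0] (3+0,1*2+0+0) = (3,2)

3,2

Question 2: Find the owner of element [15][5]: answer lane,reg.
30,3

r=15⇒gr=7,Rb=1  c=5⇒Cb=0,th=2,odd=1
L=7*4+2=30  i=0*4+1*2+1=3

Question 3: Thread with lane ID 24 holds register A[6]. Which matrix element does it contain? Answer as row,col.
14,8

lane 24: gid=6 (24/4), tid=0 (24%4)
i=6: r=6+8=14, c=0*2+0+8=8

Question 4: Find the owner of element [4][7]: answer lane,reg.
19,1

r:4=>grp=4,rB=0  c:7=>cB=0,tig=3,lo=1
L=4*4+3=19  i=0*4+0*2+1=1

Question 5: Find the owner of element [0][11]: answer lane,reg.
r=0->g=0,rb=0  c=11->cb=1,t=1,b0=1
L=0*4+1=1  i=1*4+0*2+1=5

1,5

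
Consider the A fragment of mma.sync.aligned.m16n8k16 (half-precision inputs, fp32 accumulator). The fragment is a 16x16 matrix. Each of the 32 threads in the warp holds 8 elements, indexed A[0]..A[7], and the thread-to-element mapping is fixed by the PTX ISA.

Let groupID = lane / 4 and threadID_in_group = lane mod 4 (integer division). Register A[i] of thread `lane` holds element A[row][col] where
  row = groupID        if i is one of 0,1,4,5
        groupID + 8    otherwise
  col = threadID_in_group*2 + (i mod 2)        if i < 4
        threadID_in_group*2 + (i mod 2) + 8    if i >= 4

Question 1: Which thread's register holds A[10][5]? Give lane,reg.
10,3

r:10=>grp=2,rB=1  c:5=>cB=0,tig=2,lo=1
L=2*4+2=10  i=0*4+1*2+1=3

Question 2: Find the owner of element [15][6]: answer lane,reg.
31,2

r: 15->gid=7,r8=1  c: 6->c8=0,tid=3,i&1=0
L=7*4+3=31  i=0*4+1*2+0=2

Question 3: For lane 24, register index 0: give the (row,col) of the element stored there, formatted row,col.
6,0

lane 24: gr=6 (24/4), th=0 (24%4)
i=0: r=6+0=6, c=0*2+0+0=0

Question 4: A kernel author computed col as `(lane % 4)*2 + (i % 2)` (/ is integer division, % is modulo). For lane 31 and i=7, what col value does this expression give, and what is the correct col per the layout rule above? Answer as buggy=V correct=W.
buggy=7 correct=15

`(lane % 4)*2 + (i % 2)`[31,7]→7
31: G=7,T=3
[7] (7+8,3*2+1+8) = (15,15)
col: 7 vs 15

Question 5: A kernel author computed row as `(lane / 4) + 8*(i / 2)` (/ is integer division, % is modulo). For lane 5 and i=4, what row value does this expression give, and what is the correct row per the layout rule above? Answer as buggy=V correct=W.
`(lane / 4) + 8*(i / 2)`[5,4]=>17
lane 5=>5/4=1, 5 mod 4=1
i=4  r:1+0=>1  c:2·1+0+8=>10
row: 17 vs 1

buggy=17 correct=1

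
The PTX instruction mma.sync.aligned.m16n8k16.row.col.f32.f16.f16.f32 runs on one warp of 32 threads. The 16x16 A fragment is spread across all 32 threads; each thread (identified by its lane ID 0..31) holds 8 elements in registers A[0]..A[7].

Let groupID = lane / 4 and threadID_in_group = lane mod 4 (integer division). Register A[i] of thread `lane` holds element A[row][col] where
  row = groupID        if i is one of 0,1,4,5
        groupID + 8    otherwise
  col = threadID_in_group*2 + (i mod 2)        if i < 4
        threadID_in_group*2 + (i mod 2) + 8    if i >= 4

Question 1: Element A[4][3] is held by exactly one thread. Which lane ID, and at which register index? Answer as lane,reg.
r=4->g=4,rb=0  c=3->cb=0,t=1,b0=1
L=4*4+1=17  i=0*4+0*2+1=1

17,1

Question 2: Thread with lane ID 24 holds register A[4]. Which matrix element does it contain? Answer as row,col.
lane 24->24/4=6, 24 mod 4=0
i=4  r:6+0->6  c:2·0+0+8->8

6,8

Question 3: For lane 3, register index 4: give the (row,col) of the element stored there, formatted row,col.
0,14

lane 3⇒3/4=0, 3 mod 4=3
i=4  r:0+0⇒0  c:2·3+0+8⇒14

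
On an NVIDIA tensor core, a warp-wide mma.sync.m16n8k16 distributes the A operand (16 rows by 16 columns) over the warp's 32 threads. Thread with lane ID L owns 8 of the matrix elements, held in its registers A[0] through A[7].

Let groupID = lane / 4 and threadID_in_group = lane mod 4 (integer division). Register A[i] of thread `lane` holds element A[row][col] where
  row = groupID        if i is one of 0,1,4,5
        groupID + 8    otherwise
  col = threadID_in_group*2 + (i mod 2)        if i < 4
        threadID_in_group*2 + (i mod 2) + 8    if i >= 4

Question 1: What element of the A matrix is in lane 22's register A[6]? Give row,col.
lane 22→22/4=5, 22 mod 4=2
i=6  r:5+8→13  c:2·2+0+8→12

13,12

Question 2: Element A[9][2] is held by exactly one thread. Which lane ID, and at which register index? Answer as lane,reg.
5,2

r:9=>grp=1,rB=1  c:2=>cB=0,tig=1,lo=0
L=1*4+1=5  i=0*4+1*2+0=2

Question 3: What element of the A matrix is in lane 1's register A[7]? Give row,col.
8,11

L=1→G=1>>2=0, T=1&3=1
[7]→row 0+8=8  col 1·2+1+8=11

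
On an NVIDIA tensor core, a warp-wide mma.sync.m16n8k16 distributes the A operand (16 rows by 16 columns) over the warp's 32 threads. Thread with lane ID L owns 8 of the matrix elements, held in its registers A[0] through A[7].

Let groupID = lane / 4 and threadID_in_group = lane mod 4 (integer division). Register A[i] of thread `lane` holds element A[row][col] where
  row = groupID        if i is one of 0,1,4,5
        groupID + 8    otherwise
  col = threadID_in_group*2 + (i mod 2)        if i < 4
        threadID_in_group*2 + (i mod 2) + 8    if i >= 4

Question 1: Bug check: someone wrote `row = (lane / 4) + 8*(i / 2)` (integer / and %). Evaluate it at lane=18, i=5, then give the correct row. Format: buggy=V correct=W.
buggy=20 correct=4

`(lane / 4) + 8*(i / 2)`[18,5]->20
L=18->g=18>>2=4, t=18&3=2
[5]->row 4+0=4  col 2·2+1+8=13
row: 20 vs 4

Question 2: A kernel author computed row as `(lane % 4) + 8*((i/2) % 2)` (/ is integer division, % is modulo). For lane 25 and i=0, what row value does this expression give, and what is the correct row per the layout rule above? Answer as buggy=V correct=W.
buggy=1 correct=6

`(lane % 4) + 8*((i/2) % 2)`[25,0]→1
lane 25: G=6 (25/4), T=1 (25%4)
i=0: r=6+0=6, c=1*2+0+0=2
row: 1 vs 6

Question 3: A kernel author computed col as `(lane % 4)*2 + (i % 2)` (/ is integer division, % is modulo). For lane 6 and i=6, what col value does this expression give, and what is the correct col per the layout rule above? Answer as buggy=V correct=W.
buggy=4 correct=12

`(lane % 4)*2 + (i % 2)`[6,6]->4
6: g=1,t=2
[6] (1+8,2*2+0+8) = (9,12)
col: 4 vs 12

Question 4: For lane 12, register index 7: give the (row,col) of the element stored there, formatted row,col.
11,9

lane 12->12/4=3, 12 mod 4=0
i=7  r:3+8->11  c:2·0+1+8->9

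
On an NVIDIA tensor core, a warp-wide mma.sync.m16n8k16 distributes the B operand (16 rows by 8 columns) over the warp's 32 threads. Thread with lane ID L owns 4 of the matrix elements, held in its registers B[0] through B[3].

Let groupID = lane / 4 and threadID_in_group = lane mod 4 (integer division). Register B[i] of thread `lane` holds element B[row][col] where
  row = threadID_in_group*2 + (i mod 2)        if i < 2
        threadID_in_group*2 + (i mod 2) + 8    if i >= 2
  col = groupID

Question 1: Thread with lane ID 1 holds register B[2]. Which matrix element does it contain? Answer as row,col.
L=1=>grp=1>>2=0, tig=1&3=1
[2]=>row 1·2+0+8=10  col grp=0

10,0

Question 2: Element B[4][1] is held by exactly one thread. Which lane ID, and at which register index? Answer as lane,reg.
c: 1->gid=1  r: 4->r8=0,tid=2,i&1=0
L=1*4+2=6  i=0*2+0=0

6,0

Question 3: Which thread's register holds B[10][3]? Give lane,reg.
13,2

c=3->g=3  r=10->rb=1,t=1,b0=0
L=3*4+1=13  i=1*2+0=2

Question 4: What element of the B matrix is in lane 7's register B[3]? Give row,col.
15,1

7: gr=1,th=3
[3] (3*2+1+8,1) = (15,1)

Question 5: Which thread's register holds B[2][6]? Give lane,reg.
c=6→G=6  r=2→rhi=0,T=1,p=0
L=6*4+1=25  i=0*2+0=0

25,0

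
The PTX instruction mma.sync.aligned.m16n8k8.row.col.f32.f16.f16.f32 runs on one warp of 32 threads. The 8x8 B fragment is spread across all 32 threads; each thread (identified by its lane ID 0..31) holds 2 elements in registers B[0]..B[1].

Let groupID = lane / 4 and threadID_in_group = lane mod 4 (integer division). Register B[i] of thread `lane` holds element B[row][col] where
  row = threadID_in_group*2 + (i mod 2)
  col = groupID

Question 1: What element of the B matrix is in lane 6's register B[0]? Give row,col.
4,1

6: gid=1,tid=2
[0] (2*2+0,1) = (4,1)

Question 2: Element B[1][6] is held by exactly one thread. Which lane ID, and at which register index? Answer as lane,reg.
24,1

c=6⇒gr=6  r=1⇒th=0,odd=1
L=6*4+0=24  i=1=1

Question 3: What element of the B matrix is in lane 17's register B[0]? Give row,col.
lane 17=>17/4=4, 17 mod 4=1
i=0  r:2·1+0=>2  c:4

2,4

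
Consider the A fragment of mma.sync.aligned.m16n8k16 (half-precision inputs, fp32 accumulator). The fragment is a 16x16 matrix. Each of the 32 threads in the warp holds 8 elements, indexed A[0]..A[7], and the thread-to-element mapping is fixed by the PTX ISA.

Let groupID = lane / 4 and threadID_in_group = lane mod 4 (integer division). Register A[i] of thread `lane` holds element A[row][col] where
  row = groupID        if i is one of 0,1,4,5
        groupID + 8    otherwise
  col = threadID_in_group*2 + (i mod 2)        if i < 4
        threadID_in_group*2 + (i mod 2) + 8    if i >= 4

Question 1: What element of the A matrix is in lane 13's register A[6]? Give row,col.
L=13→G=13>>2=3, T=13&3=1
[6]→row 3+8=11  col 1·2+0+8=10

11,10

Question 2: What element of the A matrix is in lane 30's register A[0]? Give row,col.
7,4

L=30->g=30>>2=7, t=30&3=2
[0]->row 7+0=7  col 2·2+0+0=4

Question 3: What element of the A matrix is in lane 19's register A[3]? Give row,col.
19: g=4,t=3
[3] (4+8,3*2+1+0) = (12,7)

12,7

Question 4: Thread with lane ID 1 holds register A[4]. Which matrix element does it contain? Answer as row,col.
lane 1: g=0 (1/4), t=1 (1%4)
i=4: r=0+0=0, c=1*2+0+8=10

0,10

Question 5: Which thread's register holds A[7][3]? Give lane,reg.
29,1

r=7->g=7,rb=0  c=3->cb=0,t=1,b0=1
L=7*4+1=29  i=0*4+0*2+1=1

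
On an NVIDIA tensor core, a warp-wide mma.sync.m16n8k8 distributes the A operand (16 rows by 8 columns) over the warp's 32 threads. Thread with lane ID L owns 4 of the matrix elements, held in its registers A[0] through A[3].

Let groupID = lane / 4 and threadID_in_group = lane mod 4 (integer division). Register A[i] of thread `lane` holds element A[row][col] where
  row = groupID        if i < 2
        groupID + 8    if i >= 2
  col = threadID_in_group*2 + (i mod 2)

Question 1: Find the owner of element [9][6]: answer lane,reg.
r=9⇒gr=1,Rb=1  c=6⇒th=3,odd=0
L=1*4+3=7  i=1*2+0=2

7,2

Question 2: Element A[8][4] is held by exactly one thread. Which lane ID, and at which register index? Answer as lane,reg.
r:8=>grp=0,rB=1  c:4=>tig=2,lo=0
L=0*4+2=2  i=1*2+0=2

2,2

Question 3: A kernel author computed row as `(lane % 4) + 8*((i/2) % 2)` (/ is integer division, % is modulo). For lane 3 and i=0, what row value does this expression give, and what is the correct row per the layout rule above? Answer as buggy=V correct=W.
buggy=3 correct=0

`(lane % 4) + 8*((i/2) % 2)`[3,0]=>3
3: grp=0,tig=3
[0] (0+0,3*2+0) = (0,6)
row: 3 vs 0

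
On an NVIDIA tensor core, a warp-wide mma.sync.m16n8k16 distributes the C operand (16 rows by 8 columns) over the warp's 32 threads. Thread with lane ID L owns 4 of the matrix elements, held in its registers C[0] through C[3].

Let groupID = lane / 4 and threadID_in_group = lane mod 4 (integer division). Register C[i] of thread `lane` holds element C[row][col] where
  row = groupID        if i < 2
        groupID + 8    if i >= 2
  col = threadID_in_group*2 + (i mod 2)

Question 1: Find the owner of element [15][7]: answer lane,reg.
31,3

r=15→G=7,rhi=1  c=7→T=3,p=1
L=7*4+3=31  i=1*2+1=3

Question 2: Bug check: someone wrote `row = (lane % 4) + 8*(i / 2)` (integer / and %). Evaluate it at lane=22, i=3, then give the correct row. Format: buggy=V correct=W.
buggy=10 correct=13

`(lane % 4) + 8*(i / 2)`[22,3]=>10
lane 22=>22/4=5, 22 mod 4=2
i=3  r:5+8=>13  c:2·2+1=>5
row: 10 vs 13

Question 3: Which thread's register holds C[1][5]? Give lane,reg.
r=1⇒gr=1,Rb=0  c=5⇒th=2,odd=1
L=1*4+2=6  i=0*2+1=1

6,1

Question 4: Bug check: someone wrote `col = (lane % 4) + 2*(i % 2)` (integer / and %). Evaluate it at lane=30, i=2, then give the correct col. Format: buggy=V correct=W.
buggy=2 correct=4

`(lane % 4) + 2*(i % 2)`[30,2]⇒2
lane 30⇒30/4=7, 30 mod 4=2
i=2  r:7+8⇒15  c:2·2+0⇒4
col: 2 vs 4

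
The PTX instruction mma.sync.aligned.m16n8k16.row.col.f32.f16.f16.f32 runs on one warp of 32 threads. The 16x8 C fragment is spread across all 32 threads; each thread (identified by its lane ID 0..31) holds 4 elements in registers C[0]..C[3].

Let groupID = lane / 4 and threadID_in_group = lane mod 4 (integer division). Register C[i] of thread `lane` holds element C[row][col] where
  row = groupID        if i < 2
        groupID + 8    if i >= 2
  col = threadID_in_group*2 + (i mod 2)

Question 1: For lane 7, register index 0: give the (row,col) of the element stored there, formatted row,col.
lane 7->7/4=1, 7 mod 4=3
i=0  r:1+0->1  c:2·3+0->6

1,6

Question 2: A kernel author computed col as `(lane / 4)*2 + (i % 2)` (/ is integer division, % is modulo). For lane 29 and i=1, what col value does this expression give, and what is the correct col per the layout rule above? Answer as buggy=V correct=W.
`(lane / 4)*2 + (i % 2)`[29,1]→15
lane 29→29/4=7, 29 mod 4=1
i=1  r:7+0→7  c:2·1+1→3
col: 15 vs 3

buggy=15 correct=3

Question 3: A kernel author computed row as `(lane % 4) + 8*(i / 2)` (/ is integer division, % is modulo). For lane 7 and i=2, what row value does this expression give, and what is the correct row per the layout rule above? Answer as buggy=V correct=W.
`(lane % 4) + 8*(i / 2)`[7,2]->11
7: g=1,t=3
[2] (1+8,3*2+0) = (9,6)
row: 11 vs 9

buggy=11 correct=9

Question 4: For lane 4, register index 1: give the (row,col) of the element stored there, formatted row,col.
1,1

L=4⇒gr=4>>2=1, th=4&3=0
[1]⇒row 1+0=1  col 0·2+1=1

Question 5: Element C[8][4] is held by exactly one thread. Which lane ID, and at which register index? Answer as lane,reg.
r: 8->gid=0,r8=1  c: 4->tid=2,i&1=0
L=0*4+2=2  i=1*2+0=2

2,2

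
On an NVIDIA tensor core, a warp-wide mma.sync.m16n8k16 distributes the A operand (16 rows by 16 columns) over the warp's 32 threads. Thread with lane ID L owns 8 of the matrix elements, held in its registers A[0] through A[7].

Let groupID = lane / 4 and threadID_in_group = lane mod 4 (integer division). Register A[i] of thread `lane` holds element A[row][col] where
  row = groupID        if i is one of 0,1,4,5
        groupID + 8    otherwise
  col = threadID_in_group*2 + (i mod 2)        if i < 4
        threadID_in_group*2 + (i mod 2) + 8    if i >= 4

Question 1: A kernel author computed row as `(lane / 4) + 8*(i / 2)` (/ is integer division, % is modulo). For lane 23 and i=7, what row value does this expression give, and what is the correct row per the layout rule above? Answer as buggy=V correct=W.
buggy=29 correct=13

`(lane / 4) + 8*(i / 2)`[23,7]⇒29
23: gr=5,th=3
[7] (5+8,3*2+1+8) = (13,15)
row: 29 vs 13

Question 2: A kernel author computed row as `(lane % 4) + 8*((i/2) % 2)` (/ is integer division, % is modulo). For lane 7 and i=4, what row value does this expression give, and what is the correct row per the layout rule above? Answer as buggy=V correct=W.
buggy=3 correct=1

`(lane % 4) + 8*((i/2) % 2)`[7,4]->3
7: gid=1,tid=3
[4] (1+0,3*2+0+8) = (1,14)
row: 3 vs 1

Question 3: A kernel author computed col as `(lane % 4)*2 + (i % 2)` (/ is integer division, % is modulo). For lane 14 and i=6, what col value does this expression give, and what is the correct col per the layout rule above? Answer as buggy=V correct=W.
buggy=4 correct=12

`(lane % 4)*2 + (i % 2)`[14,6]→4
lane 14: G=3 (14/4), T=2 (14%4)
i=6: r=3+8=11, c=2*2+0+8=12
col: 4 vs 12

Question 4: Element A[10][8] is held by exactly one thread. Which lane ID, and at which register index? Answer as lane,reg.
r: 10->gid=2,r8=1  c: 8->c8=1,tid=0,i&1=0
L=2*4+0=8  i=1*4+1*2+0=6

8,6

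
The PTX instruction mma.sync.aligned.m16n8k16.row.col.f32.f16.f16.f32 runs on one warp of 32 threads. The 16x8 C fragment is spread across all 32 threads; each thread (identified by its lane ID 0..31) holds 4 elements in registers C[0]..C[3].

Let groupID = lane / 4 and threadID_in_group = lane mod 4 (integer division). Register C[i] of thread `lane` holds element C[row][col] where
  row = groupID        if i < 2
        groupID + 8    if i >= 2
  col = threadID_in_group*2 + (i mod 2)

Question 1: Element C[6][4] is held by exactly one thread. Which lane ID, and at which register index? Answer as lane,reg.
26,0

r=6→G=6,rhi=0  c=4→T=2,p=0
L=6*4+2=26  i=0*2+0=0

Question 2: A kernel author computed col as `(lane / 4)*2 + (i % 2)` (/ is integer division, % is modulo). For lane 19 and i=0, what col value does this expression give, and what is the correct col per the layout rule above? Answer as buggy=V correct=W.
`(lane / 4)*2 + (i % 2)`[19,0]→8
lane 19→19/4=4, 19 mod 4=3
i=0  r:4+0→4  c:2·3+0→6
col: 8 vs 6

buggy=8 correct=6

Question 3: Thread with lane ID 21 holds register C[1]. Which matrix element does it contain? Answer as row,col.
5,3

21: gid=5,tid=1
[1] (5+0,1*2+1) = (5,3)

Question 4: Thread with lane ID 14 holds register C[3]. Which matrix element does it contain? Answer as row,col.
lane 14→14/4=3, 14 mod 4=2
i=3  r:3+8→11  c:2·2+1→5

11,5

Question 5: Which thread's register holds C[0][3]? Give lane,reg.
r=0⇒gr=0,Rb=0  c=3⇒th=1,odd=1
L=0*4+1=1  i=0*2+1=1

1,1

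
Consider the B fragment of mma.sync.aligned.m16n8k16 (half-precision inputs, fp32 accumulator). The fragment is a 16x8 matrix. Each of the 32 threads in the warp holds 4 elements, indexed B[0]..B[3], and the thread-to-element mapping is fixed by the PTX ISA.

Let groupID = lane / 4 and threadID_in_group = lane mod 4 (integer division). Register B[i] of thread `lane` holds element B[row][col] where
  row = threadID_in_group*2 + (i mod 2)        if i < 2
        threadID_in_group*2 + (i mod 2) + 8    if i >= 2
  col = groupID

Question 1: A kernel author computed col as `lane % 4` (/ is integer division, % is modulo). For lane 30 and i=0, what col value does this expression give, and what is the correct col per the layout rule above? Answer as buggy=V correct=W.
buggy=2 correct=7

`lane % 4`[30,0]⇒2
L=30⇒gr=30>>2=7, th=30&3=2
[0]⇒row 2·2+0+0=4  col gr=7
col: 2 vs 7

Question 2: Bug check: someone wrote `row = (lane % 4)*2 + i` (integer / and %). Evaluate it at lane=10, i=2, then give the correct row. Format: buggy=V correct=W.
buggy=6 correct=12

`(lane % 4)*2 + i`[10,2]=>6
10: grp=2,tig=2
[2] (2*2+0+8,2) = (12,2)
row: 6 vs 12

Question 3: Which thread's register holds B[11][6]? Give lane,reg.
25,3

c=6->g=6  r=11->rb=1,t=1,b0=1
L=6*4+1=25  i=1*2+1=3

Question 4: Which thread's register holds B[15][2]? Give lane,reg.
11,3

c=2⇒gr=2  r=15⇒Rb=1,th=3,odd=1
L=2*4+3=11  i=1*2+1=3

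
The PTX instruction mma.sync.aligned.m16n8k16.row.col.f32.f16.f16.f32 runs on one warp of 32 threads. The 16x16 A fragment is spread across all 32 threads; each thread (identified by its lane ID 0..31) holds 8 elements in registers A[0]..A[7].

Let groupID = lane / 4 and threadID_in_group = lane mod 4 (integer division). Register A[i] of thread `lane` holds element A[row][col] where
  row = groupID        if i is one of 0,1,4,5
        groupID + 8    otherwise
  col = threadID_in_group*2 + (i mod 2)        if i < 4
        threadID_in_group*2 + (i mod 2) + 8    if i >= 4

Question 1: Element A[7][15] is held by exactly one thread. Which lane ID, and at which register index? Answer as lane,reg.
r=7→G=7,rhi=0  c=15→chi=1,T=3,p=1
L=7*4+3=31  i=1*4+0*2+1=5

31,5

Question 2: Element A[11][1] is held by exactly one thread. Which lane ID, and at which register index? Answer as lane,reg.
12,3

r=11⇒gr=3,Rb=1  c=1⇒Cb=0,th=0,odd=1
L=3*4+0=12  i=0*4+1*2+1=3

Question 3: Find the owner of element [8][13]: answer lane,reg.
r=8⇒gr=0,Rb=1  c=13⇒Cb=1,th=2,odd=1
L=0*4+2=2  i=1*4+1*2+1=7

2,7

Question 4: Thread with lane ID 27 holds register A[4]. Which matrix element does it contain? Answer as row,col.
6,14

27: g=6,t=3
[4] (6+0,3*2+0+8) = (6,14)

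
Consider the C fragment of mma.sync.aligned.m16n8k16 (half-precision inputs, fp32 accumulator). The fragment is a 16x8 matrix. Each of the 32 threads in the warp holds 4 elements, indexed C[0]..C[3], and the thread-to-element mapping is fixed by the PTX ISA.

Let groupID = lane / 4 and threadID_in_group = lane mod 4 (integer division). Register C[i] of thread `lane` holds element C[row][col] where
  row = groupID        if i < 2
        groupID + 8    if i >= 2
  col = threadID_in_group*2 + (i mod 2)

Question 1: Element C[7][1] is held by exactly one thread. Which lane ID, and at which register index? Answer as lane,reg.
r: 7->gid=7,r8=0  c: 1->tid=0,i&1=1
L=7*4+0=28  i=0*2+1=1

28,1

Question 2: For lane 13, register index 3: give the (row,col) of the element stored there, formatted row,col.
13: grp=3,tig=1
[3] (3+8,1*2+1) = (11,3)

11,3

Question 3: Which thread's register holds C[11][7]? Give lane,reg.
15,3

r=11->g=3,rb=1  c=7->t=3,b0=1
L=3*4+3=15  i=1*2+1=3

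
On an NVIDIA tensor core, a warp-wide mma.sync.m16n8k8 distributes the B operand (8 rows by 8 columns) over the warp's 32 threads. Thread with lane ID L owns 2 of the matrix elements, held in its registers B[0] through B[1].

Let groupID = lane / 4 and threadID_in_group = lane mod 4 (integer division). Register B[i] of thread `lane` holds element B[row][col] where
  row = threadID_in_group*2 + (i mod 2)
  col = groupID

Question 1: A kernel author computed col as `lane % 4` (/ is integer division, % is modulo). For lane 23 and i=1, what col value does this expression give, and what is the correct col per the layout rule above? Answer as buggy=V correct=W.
buggy=3 correct=5

`lane % 4`[23,1]->3
23: g=5,t=3
[1] (3*2+1,5) = (7,5)
col: 3 vs 5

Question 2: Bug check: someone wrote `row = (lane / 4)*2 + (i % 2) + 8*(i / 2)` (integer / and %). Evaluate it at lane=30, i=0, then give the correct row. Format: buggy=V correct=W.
buggy=14 correct=4

`(lane / 4)*2 + (i % 2) + 8*(i / 2)`[30,0]=>14
L=30=>grp=30>>2=7, tig=30&3=2
[0]=>row 2·2+0=4  col grp=7
row: 14 vs 4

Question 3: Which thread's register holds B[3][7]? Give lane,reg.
c:7=>grp=7  r:3=>tig=1,lo=1
L=7*4+1=29  i=1=1

29,1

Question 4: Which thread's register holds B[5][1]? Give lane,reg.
6,1

c=1⇒gr=1  r=5⇒th=2,odd=1
L=1*4+2=6  i=1=1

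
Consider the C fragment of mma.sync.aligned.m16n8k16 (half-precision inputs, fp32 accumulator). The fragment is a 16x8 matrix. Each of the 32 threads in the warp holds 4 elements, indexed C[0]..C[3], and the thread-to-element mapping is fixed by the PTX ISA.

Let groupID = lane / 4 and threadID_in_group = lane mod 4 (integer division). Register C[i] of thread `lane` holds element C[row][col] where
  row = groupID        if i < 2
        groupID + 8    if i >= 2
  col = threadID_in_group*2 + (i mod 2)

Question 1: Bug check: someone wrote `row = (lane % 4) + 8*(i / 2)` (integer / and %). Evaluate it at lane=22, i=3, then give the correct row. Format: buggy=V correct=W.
`(lane % 4) + 8*(i / 2)`[22,3]→10
lane 22: G=5 (22/4), T=2 (22%4)
i=3: r=5+8=13, c=2*2+1=5
row: 10 vs 13

buggy=10 correct=13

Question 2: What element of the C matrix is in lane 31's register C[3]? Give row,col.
15,7

L=31→G=31>>2=7, T=31&3=3
[3]→row 7+8=15  col 3·2+1=7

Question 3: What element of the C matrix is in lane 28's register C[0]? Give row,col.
7,0

lane 28→28/4=7, 28 mod 4=0
i=0  r:7+0→7  c:2·0+0→0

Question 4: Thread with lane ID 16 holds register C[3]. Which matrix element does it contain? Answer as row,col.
12,1

L=16=>grp=16>>2=4, tig=16&3=0
[3]=>row 4+8=12  col 0·2+1=1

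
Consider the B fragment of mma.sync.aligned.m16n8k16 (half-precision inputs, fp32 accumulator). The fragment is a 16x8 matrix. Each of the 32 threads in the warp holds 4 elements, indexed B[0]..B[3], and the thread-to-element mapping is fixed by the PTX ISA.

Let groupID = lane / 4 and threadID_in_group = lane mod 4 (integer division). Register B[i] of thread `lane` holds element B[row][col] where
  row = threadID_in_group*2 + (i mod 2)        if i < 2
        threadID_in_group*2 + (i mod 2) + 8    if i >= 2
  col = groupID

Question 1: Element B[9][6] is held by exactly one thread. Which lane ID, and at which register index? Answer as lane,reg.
c: 6->gid=6  r: 9->r8=1,tid=0,i&1=1
L=6*4+0=24  i=1*2+1=3

24,3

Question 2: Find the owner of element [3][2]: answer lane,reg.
c: 2->gid=2  r: 3->r8=0,tid=1,i&1=1
L=2*4+1=9  i=0*2+1=1

9,1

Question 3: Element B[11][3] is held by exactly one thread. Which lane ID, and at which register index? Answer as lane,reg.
13,3

c=3→G=3  r=11→rhi=1,T=1,p=1
L=3*4+1=13  i=1*2+1=3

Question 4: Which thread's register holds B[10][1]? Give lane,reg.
5,2

c=1->g=1  r=10->rb=1,t=1,b0=0
L=1*4+1=5  i=1*2+0=2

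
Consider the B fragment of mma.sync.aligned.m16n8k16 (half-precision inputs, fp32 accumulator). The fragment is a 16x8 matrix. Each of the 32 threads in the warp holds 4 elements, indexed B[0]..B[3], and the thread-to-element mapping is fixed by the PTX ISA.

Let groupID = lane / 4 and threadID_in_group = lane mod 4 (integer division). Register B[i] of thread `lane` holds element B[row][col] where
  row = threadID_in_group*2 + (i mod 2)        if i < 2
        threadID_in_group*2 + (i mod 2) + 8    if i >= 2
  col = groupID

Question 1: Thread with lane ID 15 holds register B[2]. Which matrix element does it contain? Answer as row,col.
lane 15->15/4=3, 15 mod 4=3
i=2  r:2·3+0+8->14  c:3

14,3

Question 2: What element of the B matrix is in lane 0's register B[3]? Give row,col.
0: grp=0,tig=0
[3] (0*2+1+8,0) = (9,0)

9,0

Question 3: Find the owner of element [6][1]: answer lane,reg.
c:1=>grp=1  r:6=>rB=0,tig=3,lo=0
L=1*4+3=7  i=0*2+0=0

7,0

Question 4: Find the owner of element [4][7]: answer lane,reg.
c: 7->gid=7  r: 4->r8=0,tid=2,i&1=0
L=7*4+2=30  i=0*2+0=0

30,0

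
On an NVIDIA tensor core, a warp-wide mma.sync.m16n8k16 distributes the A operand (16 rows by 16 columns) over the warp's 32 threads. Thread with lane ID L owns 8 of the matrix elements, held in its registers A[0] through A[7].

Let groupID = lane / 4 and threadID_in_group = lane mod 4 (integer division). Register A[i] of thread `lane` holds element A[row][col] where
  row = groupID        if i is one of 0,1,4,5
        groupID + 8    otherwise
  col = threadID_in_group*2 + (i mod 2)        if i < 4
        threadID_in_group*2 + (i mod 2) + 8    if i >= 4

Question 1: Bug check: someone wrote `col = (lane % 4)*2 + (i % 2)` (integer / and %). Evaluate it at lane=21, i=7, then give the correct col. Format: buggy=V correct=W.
`(lane % 4)*2 + (i % 2)`[21,7]->3
lane 21->21/4=5, 21 mod 4=1
i=7  r:5+8->13  c:2·1+1+8->11
col: 3 vs 11

buggy=3 correct=11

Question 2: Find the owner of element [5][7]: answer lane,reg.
r=5→G=5,rhi=0  c=7→chi=0,T=3,p=1
L=5*4+3=23  i=0*4+0*2+1=1

23,1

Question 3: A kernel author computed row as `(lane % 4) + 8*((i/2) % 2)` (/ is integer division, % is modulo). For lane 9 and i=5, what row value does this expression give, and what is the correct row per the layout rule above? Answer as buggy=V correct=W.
`(lane % 4) + 8*((i/2) % 2)`[9,5]=>1
L=9=>grp=9>>2=2, tig=9&3=1
[5]=>row 2+0=2  col 1·2+1+8=11
row: 1 vs 2

buggy=1 correct=2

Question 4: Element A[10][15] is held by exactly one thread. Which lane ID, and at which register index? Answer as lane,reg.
11,7

r=10→G=2,rhi=1  c=15→chi=1,T=3,p=1
L=2*4+3=11  i=1*4+1*2+1=7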